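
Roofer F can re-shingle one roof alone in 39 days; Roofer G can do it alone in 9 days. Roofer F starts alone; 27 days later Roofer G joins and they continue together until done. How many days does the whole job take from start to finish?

117/4 days

In 27 days Roofer F does 27/39 = 9/13 of the job, leaving 4/13.
Roofer F and Roofer G together work at 16/117 per day, so finishing takes 4/13 ÷ 16/117 = 9/4 days.
Total time = 27 + 9/4 = 117/4 days.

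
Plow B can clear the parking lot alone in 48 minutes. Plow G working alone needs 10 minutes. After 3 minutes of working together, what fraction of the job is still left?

Combined rate: 1/48 + 1/10 = (5 + 24)/240 = 29/240 per minute.
In 3 minutes they complete 3·29/240 = 29/80 of the job.
So 51/80 remains.

51/80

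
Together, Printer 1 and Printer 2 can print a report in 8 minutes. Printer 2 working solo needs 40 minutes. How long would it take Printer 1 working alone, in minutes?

10 minutes

Combined rate is 1/8 per minute.
Known contribution: 1/40 per minute.
So Printer 1's rate is 1/8 − 1/40 = 1/10, meaning 10 minutes alone.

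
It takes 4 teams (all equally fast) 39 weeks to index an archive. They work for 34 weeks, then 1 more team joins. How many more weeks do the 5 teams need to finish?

One team does 1/156 of the job per week.
After 34 weeks with 4 teams, 34/39 is done (5/39 left).
With 5 teams the rate is 5/156, so the rest takes 5/39 ÷ 5/156 = 4 weeks.

4 weeks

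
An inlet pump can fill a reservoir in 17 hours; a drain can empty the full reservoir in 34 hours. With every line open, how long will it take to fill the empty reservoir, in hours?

Net rate = 1/17 − 1/34 = (2 − 1)/34 = 1/34 per hour.
Filling time = 1 ÷ (1/34) = 34 hours.

34 hours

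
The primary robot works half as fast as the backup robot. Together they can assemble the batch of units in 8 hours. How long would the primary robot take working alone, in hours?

24 hours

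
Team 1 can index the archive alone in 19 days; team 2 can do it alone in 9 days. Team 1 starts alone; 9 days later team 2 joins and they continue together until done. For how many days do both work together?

In 9 days team 1 does 9/19 of the job, leaving 10/19.
Team 1 and team 2 together work at 28/171 per day, so finishing takes 10/19 ÷ 28/171 = 45/14 days.

45/14 days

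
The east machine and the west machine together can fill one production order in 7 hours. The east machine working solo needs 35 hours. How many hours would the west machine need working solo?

35/4 hours

Combined rate is 1/7 per hour.
Known contribution: 1/35 per hour.
So the west machine's rate is 1/7 − 1/35 = 4/35, meaning 35/4 hours alone.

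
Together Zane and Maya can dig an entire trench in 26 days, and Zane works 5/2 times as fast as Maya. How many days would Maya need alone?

91 days

Let Maya's rate be r; then Zane's rate is (5/2)r, so together (5/2 + 1)r = (7/2)r = 1/26.
Thus r = 1/91 per day.
Maya alone: 91 days; Zane alone: 182/5 days.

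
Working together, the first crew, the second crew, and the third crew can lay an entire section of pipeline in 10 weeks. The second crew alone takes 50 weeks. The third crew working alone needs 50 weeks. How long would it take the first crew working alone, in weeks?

50/3 weeks

Combined rate is 1/10 per week.
Known contribution: 1/50 + 1/50 = (1 + 1)/50 = 2/50 = 1/25 per week.
So the first crew's rate is 1/10 − 1/25 = 3/50, meaning 50/3 weeks alone.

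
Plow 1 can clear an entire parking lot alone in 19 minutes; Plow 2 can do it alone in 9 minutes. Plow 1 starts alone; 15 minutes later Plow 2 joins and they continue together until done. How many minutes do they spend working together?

9/7 minutes

In 15 minutes Plow 1 does 15/19 of the job, leaving 4/19.
Plow 1 and Plow 2 together work at 28/171 per minute, so finishing takes 4/19 ÷ 28/171 = 9/7 minutes.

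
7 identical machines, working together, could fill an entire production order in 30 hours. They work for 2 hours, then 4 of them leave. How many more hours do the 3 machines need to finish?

One machine does 1/210 of the job per hour.
After 2 hours with 7 machines, 1/15 is done (14/15 left).
With 3 machines the rate is 3/210 = 1/70, so the rest takes 14/15 ÷ 1/70 = 196/3 hours.

196/3 hours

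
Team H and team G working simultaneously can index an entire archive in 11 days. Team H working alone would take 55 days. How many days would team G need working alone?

55/4 days

Combined rate is 1/11 per day.
Known contribution: 1/55 per day.
So team G's rate is 1/11 − 1/55 = 4/55, meaning 55/4 days alone.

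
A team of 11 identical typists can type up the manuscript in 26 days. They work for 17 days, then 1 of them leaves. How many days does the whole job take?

269/10 days

One typist does 1/286 of the job per day.
After 17 days with 11 typists, 17/26 is done (9/26 left).
With 10 typists the rate is 10/286 = 5/143, so the rest takes 9/26 ÷ 5/143 = 99/10 days.
Total = 17 + 99/10 = 269/10 days.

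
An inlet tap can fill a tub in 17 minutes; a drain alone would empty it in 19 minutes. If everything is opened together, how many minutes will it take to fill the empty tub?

323/2 minutes

Net rate = 1/17 − 1/19 = (19 − 17)/323 = 2/323 per minute.
Filling time = 1 ÷ (2/323) = 323/2 minutes.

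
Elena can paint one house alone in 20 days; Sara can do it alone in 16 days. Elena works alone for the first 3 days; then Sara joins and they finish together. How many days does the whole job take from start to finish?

95/9 days

In 3 days Elena does 3/20 of the job, leaving 17/20.
Elena and Sara together work at 9/80 per day, so finishing takes 17/20 ÷ 9/80 = 68/9 days.
Total time = 3 + 68/9 = 95/9 days.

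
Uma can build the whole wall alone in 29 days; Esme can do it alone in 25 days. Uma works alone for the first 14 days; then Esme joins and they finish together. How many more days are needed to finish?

In 14 days Uma does 14/29 of the job, leaving 15/29.
Uma and Esme together work at 54/725 per day, so finishing takes 15/29 ÷ 54/725 = 125/18 days.

125/18 days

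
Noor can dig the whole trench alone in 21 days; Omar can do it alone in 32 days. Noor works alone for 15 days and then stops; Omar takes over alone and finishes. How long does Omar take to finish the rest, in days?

64/7 days

In 15 days Noor does 15/21 = 5/7 of the job, leaving 2/7.
Omar works at 1/32 per day, so finishing takes 2/7 ÷ 1/32 = 64/7 days.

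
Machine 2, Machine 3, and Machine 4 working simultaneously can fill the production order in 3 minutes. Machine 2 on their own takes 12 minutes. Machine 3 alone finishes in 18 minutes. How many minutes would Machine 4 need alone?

Combined rate is 1/3 per minute.
Known contribution: 1/12 + 1/18 = (3 + 2)/36 = 5/36 per minute.
So Machine 4's rate is 1/3 − 5/36 = 7/36, meaning 36/7 minutes alone.

36/7 minutes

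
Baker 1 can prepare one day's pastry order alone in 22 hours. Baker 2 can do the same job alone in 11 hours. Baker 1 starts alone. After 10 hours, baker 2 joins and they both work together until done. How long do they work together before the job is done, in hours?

In the first 10 hours baker 1 alone does 10/22 = 5/11 of the job, leaving 6/11.
Once everyone is working, combined rate: 1/22 + 1/11 = (1 + 2)/22 = 3/22 per hour.
Remaining 6/11 at 3/22 per hour takes 4 hours.

4 hours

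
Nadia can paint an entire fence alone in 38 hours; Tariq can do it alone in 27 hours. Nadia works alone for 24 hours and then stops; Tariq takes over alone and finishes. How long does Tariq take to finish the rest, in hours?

189/19 hours

In 24 hours Nadia does 24/38 = 12/19 of the job, leaving 7/19.
Tariq works at 1/27 per hour, so finishing takes 7/19 ÷ 1/27 = 189/19 hours.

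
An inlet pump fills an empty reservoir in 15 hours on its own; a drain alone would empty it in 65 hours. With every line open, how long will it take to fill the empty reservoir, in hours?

Net rate = 1/15 − 1/65 = (13 − 3)/195 = 10/195 = 2/39 per hour.
Filling time = 1 ÷ (2/39) = 39/2 hours.

39/2 hours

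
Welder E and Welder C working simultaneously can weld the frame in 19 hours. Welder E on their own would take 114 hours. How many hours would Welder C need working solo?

114/5 hours

Combined rate is 1/19 per hour.
Known contribution: 1/114 per hour.
So Welder C's rate is 1/19 − 1/114 = 5/114, meaning 114/5 hours alone.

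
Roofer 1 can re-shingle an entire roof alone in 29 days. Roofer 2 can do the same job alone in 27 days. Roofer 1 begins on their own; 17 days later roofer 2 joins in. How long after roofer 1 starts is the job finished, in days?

In the first 17 days roofer 1 alone does 17/29 of the job, leaving 12/29.
Once everyone is working, combined rate: 1/29 + 1/27 = (27 + 29)/783 = 56/783 per day.
Remaining 12/29 at 56/783 per day takes 81/14 days.
Total from the start = 17 + 81/14 = 319/14 days.

319/14 days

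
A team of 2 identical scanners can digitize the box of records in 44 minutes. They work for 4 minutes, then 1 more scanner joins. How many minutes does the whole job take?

92/3 minutes

One scanner does 1/88 of the job per minute.
After 4 minutes with 2 scanners, 1/11 is done (10/11 left).
With 3 scanners the rate is 3/88, so the rest takes 10/11 ÷ 3/88 = 80/3 minutes.
Total = 4 + 80/3 = 92/3 minutes.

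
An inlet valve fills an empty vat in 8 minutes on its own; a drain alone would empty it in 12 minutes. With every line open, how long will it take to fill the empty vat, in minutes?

24 minutes

Net rate = 1/8 − 1/12 = (3 − 2)/24 = 1/24 per minute.
Filling time = 1 ÷ (1/24) = 24 minutes.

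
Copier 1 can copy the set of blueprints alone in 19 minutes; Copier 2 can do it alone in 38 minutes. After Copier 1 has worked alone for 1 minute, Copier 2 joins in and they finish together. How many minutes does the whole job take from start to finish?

13 minutes

In 1 minute Copier 1 does 1/19 of the job, leaving 18/19.
Copier 1 and Copier 2 together work at 3/38 per minute, so finishing takes 18/19 ÷ 3/38 = 12 minutes.
Total time = 1 + 12 = 13 minutes.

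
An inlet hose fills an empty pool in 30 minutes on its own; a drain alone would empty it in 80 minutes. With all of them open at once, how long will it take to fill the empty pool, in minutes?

Net rate = 1/30 − 1/80 = (8 − 3)/240 = 5/240 = 1/48 per minute.
Filling time = 1 ÷ (1/48) = 48 minutes.

48 minutes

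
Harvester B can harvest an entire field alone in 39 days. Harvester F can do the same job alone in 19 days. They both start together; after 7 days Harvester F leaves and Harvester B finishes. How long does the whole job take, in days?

468/19 days

In the first 7 days the combined rate is 58/741, so 406/741 of the job is done, leaving 335/741.
After Harvester F leaves the rate is 1/39 per day; the remaining 335/741 takes 335/19 days.
Total = 7 + 335/19 = 468/19 days.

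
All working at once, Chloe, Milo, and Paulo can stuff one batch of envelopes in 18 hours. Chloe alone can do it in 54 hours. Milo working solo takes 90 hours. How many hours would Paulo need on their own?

Combined rate is 1/18 per hour.
Known contribution: 1/54 + 1/90 = (5 + 3)/270 = 8/270 = 4/135 per hour.
So Paulo's rate is 1/18 − 4/135 = 7/270, meaning 270/7 hours alone.

270/7 hours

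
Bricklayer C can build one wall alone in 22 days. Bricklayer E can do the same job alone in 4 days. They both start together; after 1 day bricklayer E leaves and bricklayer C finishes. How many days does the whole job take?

33/2 days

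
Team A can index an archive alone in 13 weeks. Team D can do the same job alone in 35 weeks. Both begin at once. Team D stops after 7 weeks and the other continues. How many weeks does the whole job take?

In the first 7 weeks the combined rate is 48/455, so 48/65 of the job is done, leaving 17/65.
After team D leaves the rate is 1/13 per week; the remaining 17/65 takes 17/5 weeks.
Total = 7 + 17/5 = 52/5 weeks.

52/5 weeks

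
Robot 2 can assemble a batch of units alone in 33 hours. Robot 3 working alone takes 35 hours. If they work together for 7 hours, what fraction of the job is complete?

68/165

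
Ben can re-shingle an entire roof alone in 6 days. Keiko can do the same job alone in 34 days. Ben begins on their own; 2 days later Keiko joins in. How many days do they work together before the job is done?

17/5 days

In the first 2 days Ben alone does 2/6 = 1/3 of the job, leaving 2/3.
Once everyone is working, combined rate: 1/6 + 1/34 = (17 + 3)/102 = 20/102 = 10/51 per day.
Remaining 2/3 at 10/51 per day takes 17/5 days.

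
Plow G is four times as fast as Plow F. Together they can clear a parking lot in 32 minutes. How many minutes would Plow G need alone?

Let Plow F's rate be r; then Plow G's rate is 4r, so together (4 + 1)r = 5r = 1/32.
Thus r = 1/160 per minute.
Plow F alone: 160 minutes; Plow G alone: 40 minutes.

40 minutes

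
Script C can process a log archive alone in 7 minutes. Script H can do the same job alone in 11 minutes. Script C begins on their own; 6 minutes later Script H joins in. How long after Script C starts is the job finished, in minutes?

In the first 6 minutes Script C alone does 6/7 of the job, leaving 1/7.
Once everyone is working, combined rate: 1/7 + 1/11 = (11 + 7)/77 = 18/77 per minute.
Remaining 1/7 at 18/77 per minute takes 11/18 minutes.
Total from the start = 6 + 11/18 = 119/18 minutes.

119/18 minutes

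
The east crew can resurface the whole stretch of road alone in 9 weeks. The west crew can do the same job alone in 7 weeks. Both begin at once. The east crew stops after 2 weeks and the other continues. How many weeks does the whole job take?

In the first 2 weeks the combined rate is 16/63, so 32/63 of the job is done, leaving 31/63.
After the east crew leaves the rate is 1/7 per week; the remaining 31/63 takes 31/9 weeks.
Total = 2 + 31/9 = 49/9 weeks.

49/9 weeks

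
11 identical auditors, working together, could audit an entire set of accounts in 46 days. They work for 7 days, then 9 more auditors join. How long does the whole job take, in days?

One auditor does 1/506 of the job per day.
After 7 days with 11 auditors, 7/46 is done (39/46 left).
With 20 auditors the rate is 20/506 = 10/253, so the rest takes 39/46 ÷ 10/253 = 429/20 days.
Total = 7 + 429/20 = 569/20 days.

569/20 days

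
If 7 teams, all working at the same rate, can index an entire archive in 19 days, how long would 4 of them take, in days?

Total work is 7·19 = 133 team-days.
With 4 teams: 133/4 days.

133/4 days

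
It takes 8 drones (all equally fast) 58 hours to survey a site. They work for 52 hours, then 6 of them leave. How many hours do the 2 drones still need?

One drone does 1/464 of the job per hour.
After 52 hours with 8 drones, 26/29 is done (3/29 left).
With 2 drones the rate is 2/464 = 1/232, so the rest takes 3/29 ÷ 1/232 = 24 hours.

24 hours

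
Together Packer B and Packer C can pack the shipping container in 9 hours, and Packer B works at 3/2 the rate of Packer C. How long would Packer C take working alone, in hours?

45/2 hours

Let Packer C's rate be r; then Packer B's rate is (3/2)r, so together (3/2 + 1)r = (5/2)r = 1/9.
Thus r = 2/45 per hour.
Packer C alone: 45/2 hours; Packer B alone: 15 hours.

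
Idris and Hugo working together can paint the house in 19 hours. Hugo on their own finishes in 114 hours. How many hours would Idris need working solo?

114/5 hours

Combined rate is 1/19 per hour.
Known contribution: 1/114 per hour.
So Idris's rate is 1/19 − 1/114 = 5/114, meaning 114/5 hours alone.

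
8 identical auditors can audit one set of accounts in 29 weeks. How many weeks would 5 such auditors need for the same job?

232/5 weeks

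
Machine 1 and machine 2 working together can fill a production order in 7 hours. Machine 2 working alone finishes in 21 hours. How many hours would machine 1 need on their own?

21/2 hours

Combined rate is 1/7 per hour.
Known contribution: 1/21 per hour.
So machine 1's rate is 1/7 − 1/21 = 2/21, meaning 21/2 hours alone.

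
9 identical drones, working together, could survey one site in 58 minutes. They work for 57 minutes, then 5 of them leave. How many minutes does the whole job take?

237/4 minutes

One drone does 1/522 of the job per minute.
After 57 minutes with 9 drones, 57/58 is done (1/58 left).
With 4 drones the rate is 4/522 = 2/261, so the rest takes 1/58 ÷ 2/261 = 9/4 minutes.
Total = 57 + 9/4 = 237/4 minutes.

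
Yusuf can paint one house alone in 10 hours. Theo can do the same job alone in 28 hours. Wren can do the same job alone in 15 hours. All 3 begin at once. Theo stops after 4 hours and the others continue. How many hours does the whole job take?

36/7 hours

In the first 4 hours the combined rate is 17/84, so 17/21 of the job is done, leaving 4/21.
After Theo leaves the rate is 1/6 per hour; the remaining 4/21 takes 8/7 hours.
Total = 4 + 8/7 = 36/7 hours.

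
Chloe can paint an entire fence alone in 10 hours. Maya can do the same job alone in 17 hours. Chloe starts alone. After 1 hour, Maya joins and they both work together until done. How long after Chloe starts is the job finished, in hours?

20/3 hours

In the first 1 hour Chloe alone does 1/10 of the job, leaving 9/10.
Once everyone is working, combined rate: 1/10 + 1/17 = (17 + 10)/170 = 27/170 per hour.
Remaining 9/10 at 27/170 per hour takes 17/3 hours.
Total from the start = 1 + 17/3 = 20/3 hours.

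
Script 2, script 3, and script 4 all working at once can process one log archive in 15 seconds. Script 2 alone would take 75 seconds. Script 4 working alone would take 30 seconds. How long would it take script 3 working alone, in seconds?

50 seconds

Combined rate is 1/15 per second.
Known contribution: 1/75 + 1/30 = (2 + 5)/150 = 7/150 per second.
So script 3's rate is 1/15 − 7/150 = 1/50, meaning 50 seconds alone.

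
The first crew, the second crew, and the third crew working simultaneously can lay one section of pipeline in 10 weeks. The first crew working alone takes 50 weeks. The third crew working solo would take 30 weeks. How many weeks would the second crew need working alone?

150/7 weeks

Combined rate is 1/10 per week.
Known contribution: 1/50 + 1/30 = (3 + 5)/150 = 8/150 = 4/75 per week.
So the second crew's rate is 1/10 − 4/75 = 7/150, meaning 150/7 weeks alone.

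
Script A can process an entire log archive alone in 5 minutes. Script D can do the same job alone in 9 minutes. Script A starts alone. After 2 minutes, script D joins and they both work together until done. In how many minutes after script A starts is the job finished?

55/14 minutes

In the first 2 minutes script A alone does 2/5 of the job, leaving 3/5.
Once everyone is working, combined rate: 1/5 + 1/9 = (9 + 5)/45 = 14/45 per minute.
Remaining 3/5 at 14/45 per minute takes 27/14 minutes.
Total from the start = 2 + 27/14 = 55/14 minutes.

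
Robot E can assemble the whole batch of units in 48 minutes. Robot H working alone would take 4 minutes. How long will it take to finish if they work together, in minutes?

48/13 minutes

Combined rate: 1/48 + 1/4 = (1 + 12)/48 = 13/48 per minute.
Time = 1 ÷ (13/48) = 48/13 minutes.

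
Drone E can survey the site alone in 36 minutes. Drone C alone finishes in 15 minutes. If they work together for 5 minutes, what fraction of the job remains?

Combined rate: 1/36 + 1/15 = (5 + 12)/180 = 17/180 per minute.
In 5 minutes they complete 5·17/180 = 17/36 of the job.
So 19/36 remains.

19/36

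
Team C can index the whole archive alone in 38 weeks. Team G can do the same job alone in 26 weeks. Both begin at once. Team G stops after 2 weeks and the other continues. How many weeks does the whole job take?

456/13 weeks

In the first 2 weeks the combined rate is 16/247, so 32/247 of the job is done, leaving 215/247.
After Team G leaves the rate is 1/38 per week; the remaining 215/247 takes 430/13 weeks.
Total = 2 + 430/13 = 456/13 weeks.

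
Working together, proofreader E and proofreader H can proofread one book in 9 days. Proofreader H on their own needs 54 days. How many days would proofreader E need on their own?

54/5 days

Combined rate is 1/9 per day.
Known contribution: 1/54 per day.
So proofreader E's rate is 1/9 − 1/54 = 5/54, meaning 54/5 days alone.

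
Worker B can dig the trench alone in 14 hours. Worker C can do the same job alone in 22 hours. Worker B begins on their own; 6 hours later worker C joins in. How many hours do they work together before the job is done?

In the first 6 hours worker B alone does 6/14 = 3/7 of the job, leaving 4/7.
Once everyone is working, combined rate: 1/14 + 1/22 = (11 + 7)/154 = 18/154 = 9/77 per hour.
Remaining 4/7 at 9/77 per hour takes 44/9 hours.

44/9 hours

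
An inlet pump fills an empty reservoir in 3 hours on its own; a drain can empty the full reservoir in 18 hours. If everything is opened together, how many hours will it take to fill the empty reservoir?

Net rate = 1/3 − 1/18 = (6 − 1)/18 = 5/18 per hour.
Filling time = 1 ÷ (5/18) = 18/5 hours.

18/5 hours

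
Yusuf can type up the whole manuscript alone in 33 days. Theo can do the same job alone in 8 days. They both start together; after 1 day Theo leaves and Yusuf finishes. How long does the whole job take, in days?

In the first 1 day the combined rate is 41/264, so 41/264 of the job is done, leaving 223/264.
After Theo leaves the rate is 1/33 per day; the remaining 223/264 takes 223/8 days.
Total = 1 + 223/8 = 231/8 days.

231/8 days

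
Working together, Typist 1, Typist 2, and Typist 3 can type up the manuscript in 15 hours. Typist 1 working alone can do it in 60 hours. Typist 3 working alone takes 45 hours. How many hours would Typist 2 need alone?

Combined rate is 1/15 per hour.
Known contribution: 1/60 + 1/45 = (3 + 4)/180 = 7/180 per hour.
So Typist 2's rate is 1/15 − 7/180 = 1/36, meaning 36 hours alone.

36 hours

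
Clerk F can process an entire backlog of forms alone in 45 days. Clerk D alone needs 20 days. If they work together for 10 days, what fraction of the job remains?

5/18

Combined rate: 1/45 + 1/20 = (4 + 9)/180 = 13/180 per day.
In 10 days they complete 10·13/180 = 13/18 of the job.
So 5/18 remains.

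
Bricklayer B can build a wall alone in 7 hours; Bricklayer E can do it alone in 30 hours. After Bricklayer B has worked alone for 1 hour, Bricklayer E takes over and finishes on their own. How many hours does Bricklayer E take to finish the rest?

In 1 hour Bricklayer B does 1/7 of the job, leaving 6/7.
Bricklayer E works at 1/30 per hour, so finishing takes 6/7 ÷ 1/30 = 180/7 hours.

180/7 hours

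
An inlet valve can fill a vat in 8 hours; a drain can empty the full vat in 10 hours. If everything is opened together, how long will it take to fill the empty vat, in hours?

Net rate = 1/8 − 1/10 = (5 − 4)/40 = 1/40 per hour.
Filling time = 1 ÷ (1/40) = 40 hours.

40 hours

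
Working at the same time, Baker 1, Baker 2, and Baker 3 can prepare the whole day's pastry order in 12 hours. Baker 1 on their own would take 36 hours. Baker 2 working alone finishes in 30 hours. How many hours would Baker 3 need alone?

Combined rate is 1/12 per hour.
Known contribution: 1/36 + 1/30 = (5 + 6)/180 = 11/180 per hour.
So Baker 3's rate is 1/12 − 11/180 = 1/45, meaning 45 hours alone.

45 hours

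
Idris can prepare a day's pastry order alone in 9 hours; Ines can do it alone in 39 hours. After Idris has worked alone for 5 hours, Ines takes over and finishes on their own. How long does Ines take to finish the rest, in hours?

In 5 hours Idris does 5/9 of the job, leaving 4/9.
Ines works at 1/39 per hour, so finishing takes 4/9 ÷ 1/39 = 52/3 hours.

52/3 hours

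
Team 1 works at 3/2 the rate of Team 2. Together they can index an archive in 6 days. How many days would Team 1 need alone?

Let Team 2's rate be r; then Team 1's rate is (3/2)r, so together (3/2 + 1)r = (5/2)r = 1/6.
Thus r = 1/15 per day.
Team 2 alone: 15 days; Team 1 alone: 10 days.

10 days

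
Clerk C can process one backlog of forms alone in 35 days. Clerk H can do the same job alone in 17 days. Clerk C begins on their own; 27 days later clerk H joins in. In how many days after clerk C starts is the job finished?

In the first 27 days clerk C alone does 27/35 of the job, leaving 8/35.
Once everyone is working, combined rate: 1/35 + 1/17 = (17 + 35)/595 = 52/595 per day.
Remaining 8/35 at 52/595 per day takes 34/13 days.
Total from the start = 27 + 34/13 = 385/13 days.

385/13 days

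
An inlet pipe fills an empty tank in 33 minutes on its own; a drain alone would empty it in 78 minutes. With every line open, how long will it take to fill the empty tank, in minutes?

286/5 minutes

Net rate = 1/33 − 1/78 = (26 − 11)/858 = 15/858 = 5/286 per minute.
Filling time = 1 ÷ (5/286) = 286/5 minutes.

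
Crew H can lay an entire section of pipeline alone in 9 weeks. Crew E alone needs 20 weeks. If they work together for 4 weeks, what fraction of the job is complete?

Combined rate: 1/9 + 1/20 = (20 + 9)/180 = 29/180 per week.
In 4 weeks they complete 4·29/180 = 29/45 of the job.

29/45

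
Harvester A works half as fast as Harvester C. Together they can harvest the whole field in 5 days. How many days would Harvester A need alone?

Let Harvester C's rate be r; then Harvester A's rate is (1/2)r, so together (1/2 + 1)r = (3/2)r = 1/5.
Thus r = 2/15 per day.
Harvester C alone: 15/2 days; Harvester A alone: 15 days.

15 days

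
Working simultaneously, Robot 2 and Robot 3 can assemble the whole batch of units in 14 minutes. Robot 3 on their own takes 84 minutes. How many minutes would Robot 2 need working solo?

84/5 minutes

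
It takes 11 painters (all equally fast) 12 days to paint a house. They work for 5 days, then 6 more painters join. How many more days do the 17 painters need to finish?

One painter does 1/132 of the job per day.
After 5 days with 11 painters, 5/12 is done (7/12 left).
With 17 painters the rate is 17/132, so the rest takes 7/12 ÷ 17/132 = 77/17 days.

77/17 days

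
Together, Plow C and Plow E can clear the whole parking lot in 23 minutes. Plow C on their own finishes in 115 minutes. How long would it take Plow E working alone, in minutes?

115/4 minutes

Combined rate is 1/23 per minute.
Known contribution: 1/115 per minute.
So Plow E's rate is 1/23 − 1/115 = 4/115, meaning 115/4 minutes alone.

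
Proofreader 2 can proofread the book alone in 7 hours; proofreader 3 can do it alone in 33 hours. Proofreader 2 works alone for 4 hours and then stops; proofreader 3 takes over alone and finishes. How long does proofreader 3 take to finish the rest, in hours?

In 4 hours proofreader 2 does 4/7 of the job, leaving 3/7.
Proofreader 3 works at 1/33 per hour, so finishing takes 3/7 ÷ 1/33 = 99/7 hours.

99/7 hours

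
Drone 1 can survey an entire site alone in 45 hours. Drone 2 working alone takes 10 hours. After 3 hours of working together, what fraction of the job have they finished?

Combined rate: 1/45 + 1/10 = (2 + 9)/90 = 11/90 per hour.
In 3 hours they complete 3·11/90 = 11/30 of the job.

11/30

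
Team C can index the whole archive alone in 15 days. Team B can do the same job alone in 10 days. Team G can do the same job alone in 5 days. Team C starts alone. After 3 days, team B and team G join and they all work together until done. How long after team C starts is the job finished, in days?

57/11 days

In the first 3 days team C alone does 3/15 = 1/5 of the job, leaving 4/5.
Once everyone is working, combined rate: 1/15 + 1/10 + 1/5 = (2 + 3 + 6)/30 = 11/30 per day.
Remaining 4/5 at 11/30 per day takes 24/11 days.
Total from the start = 3 + 24/11 = 57/11 days.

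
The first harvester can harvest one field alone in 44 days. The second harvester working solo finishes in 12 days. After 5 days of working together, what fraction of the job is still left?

31/66

Combined rate: 1/44 + 1/12 = (3 + 11)/132 = 14/132 = 7/66 per day.
In 5 days they complete 5·7/66 = 35/66 of the job.
So 31/66 remains.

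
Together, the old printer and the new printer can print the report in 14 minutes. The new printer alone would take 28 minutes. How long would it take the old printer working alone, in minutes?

Combined rate is 1/14 per minute.
Known contribution: 1/28 per minute.
So the old printer's rate is 1/14 − 1/28 = 1/28, meaning 28 minutes alone.

28 minutes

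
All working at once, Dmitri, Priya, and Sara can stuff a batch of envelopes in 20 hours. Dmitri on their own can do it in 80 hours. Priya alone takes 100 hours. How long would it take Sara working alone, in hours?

Combined rate is 1/20 per hour.
Known contribution: 1/80 + 1/100 = (5 + 4)/400 = 9/400 per hour.
So Sara's rate is 1/20 − 9/400 = 11/400, meaning 400/11 hours alone.

400/11 hours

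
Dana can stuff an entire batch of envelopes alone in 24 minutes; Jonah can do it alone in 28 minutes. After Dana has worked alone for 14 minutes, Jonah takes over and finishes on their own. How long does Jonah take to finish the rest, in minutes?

In 14 minutes Dana does 14/24 = 7/12 of the job, leaving 5/12.
Jonah works at 1/28 per minute, so finishing takes 5/12 ÷ 1/28 = 35/3 minutes.

35/3 minutes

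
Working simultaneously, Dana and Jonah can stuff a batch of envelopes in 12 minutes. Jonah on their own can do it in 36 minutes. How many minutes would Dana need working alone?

18 minutes

Combined rate is 1/12 per minute.
Known contribution: 1/36 per minute.
So Dana's rate is 1/12 − 1/36 = 1/18, meaning 18 minutes alone.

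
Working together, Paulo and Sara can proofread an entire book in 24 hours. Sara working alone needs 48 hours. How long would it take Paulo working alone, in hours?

48 hours

Combined rate is 1/24 per hour.
Known contribution: 1/48 per hour.
So Paulo's rate is 1/24 − 1/48 = 1/48, meaning 48 hours alone.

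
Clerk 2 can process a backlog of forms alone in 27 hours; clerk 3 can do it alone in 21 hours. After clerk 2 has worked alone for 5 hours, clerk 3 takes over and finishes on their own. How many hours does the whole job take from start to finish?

199/9 hours

In 5 hours clerk 2 does 5/27 of the job, leaving 22/27.
Clerk 3 works at 1/21 per hour, so finishing takes 22/27 ÷ 1/21 = 154/9 hours.
Total time = 5 + 154/9 = 199/9 hours.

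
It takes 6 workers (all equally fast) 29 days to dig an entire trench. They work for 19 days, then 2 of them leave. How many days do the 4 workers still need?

15 days

One worker does 1/174 of the job per day.
After 19 days with 6 workers, 19/29 is done (10/29 left).
With 4 workers the rate is 4/174 = 2/87, so the rest takes 10/29 ÷ 2/87 = 15 days.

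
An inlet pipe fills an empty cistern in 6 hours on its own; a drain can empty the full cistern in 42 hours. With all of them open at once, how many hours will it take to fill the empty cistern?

Net rate = 1/6 − 1/42 = (7 − 1)/42 = 6/42 = 1/7 per hour.
Filling time = 1 ÷ (1/7) = 7 hours.

7 hours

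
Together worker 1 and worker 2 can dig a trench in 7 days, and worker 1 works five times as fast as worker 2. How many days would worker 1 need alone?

42/5 days

Let worker 2's rate be r; then worker 1's rate is 5r, so together (5 + 1)r = 6r = 1/7.
Thus r = 1/42 per day.
Worker 2 alone: 42 days; worker 1 alone: 42/5 days.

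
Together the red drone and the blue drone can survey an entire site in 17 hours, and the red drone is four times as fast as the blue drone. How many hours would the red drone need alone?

85/4 hours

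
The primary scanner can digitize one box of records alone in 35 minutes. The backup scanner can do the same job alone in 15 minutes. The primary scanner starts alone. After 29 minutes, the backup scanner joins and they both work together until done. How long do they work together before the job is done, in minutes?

In the first 29 minutes the primary scanner alone does 29/35 of the job, leaving 6/35.
Once everyone is working, combined rate: 1/35 + 1/15 = (3 + 7)/105 = 10/105 = 2/21 per minute.
Remaining 6/35 at 2/21 per minute takes 9/5 minutes.

9/5 minutes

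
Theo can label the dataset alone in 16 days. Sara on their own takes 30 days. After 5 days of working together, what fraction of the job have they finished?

Combined rate: 1/16 + 1/30 = (15 + 8)/240 = 23/240 per day.
In 5 days they complete 5·23/240 = 23/48 of the job.

23/48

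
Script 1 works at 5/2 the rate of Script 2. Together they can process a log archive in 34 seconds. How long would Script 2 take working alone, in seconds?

119 seconds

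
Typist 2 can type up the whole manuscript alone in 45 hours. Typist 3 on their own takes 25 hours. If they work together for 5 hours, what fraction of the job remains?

31/45

Combined rate: 1/45 + 1/25 = (5 + 9)/225 = 14/225 per hour.
In 5 hours they complete 5·14/225 = 14/45 of the job.
So 31/45 remains.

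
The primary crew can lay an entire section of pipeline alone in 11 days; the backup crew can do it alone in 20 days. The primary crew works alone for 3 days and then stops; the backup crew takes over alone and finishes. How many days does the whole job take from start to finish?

In 3 days the primary crew does 3/11 of the job, leaving 8/11.
The backup crew works at 1/20 per day, so finishing takes 8/11 ÷ 1/20 = 160/11 days.
Total time = 3 + 160/11 = 193/11 days.

193/11 days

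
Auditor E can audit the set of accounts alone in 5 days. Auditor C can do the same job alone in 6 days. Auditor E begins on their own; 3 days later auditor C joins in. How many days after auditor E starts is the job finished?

In the first 3 days auditor E alone does 3/5 of the job, leaving 2/5.
Once everyone is working, combined rate: 1/5 + 1/6 = (6 + 5)/30 = 11/30 per day.
Remaining 2/5 at 11/30 per day takes 12/11 days.
Total from the start = 3 + 12/11 = 45/11 days.

45/11 days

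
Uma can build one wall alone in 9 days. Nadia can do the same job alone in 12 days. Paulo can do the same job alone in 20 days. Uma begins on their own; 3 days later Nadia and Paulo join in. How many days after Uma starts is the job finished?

In the first 3 days Uma alone does 3/9 = 1/3 of the job, leaving 2/3.
Once everyone is working, combined rate: 1/9 + 1/12 + 1/20 = (20 + 15 + 9)/180 = 44/180 = 11/45 per day.
Remaining 2/3 at 11/45 per day takes 30/11 days.
Total from the start = 3 + 30/11 = 63/11 days.

63/11 days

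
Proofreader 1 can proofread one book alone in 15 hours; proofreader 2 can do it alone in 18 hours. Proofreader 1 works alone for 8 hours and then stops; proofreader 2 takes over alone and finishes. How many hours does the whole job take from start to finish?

82/5 hours

In 8 hours proofreader 1 does 8/15 of the job, leaving 7/15.
Proofreader 2 works at 1/18 per hour, so finishing takes 7/15 ÷ 1/18 = 42/5 hours.
Total time = 8 + 42/5 = 82/5 hours.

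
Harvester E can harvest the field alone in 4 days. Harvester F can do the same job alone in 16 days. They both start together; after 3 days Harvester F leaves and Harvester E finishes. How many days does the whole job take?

13/4 days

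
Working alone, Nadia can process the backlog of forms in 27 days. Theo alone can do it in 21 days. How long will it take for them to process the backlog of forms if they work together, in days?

Combined rate: 1/27 + 1/21 = (7 + 9)/189 = 16/189 per day.
Time = 1 ÷ (16/189) = 189/16 days.

189/16 days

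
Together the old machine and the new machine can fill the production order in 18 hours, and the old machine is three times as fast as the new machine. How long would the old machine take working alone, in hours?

24 hours

Let the new machine's rate be r; then the old machine's rate is 3r, so together (3 + 1)r = 4r = 1/18.
Thus r = 1/72 per hour.
The new machine alone: 72 hours; the old machine alone: 24 hours.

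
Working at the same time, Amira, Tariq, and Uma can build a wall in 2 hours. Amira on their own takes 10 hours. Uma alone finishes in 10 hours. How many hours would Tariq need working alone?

10/3 hours

Combined rate is 1/2 per hour.
Known contribution: 1/10 + 1/10 = (1 + 1)/10 = 2/10 = 1/5 per hour.
So Tariq's rate is 1/2 − 1/5 = 3/10, meaning 10/3 hours alone.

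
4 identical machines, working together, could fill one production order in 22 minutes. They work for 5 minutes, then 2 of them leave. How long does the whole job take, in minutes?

39 minutes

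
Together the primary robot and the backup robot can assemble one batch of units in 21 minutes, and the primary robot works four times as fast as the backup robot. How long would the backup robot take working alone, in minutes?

Let the backup robot's rate be r; then the primary robot's rate is 4r, so together (4 + 1)r = 5r = 1/21.
Thus r = 1/105 per minute.
The backup robot alone: 105 minutes; the primary robot alone: 105/4 minutes.

105 minutes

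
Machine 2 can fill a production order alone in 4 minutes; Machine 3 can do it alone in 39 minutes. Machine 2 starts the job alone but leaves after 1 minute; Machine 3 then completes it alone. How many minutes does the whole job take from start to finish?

In 1 minute Machine 2 does 1/4 of the job, leaving 3/4.
Machine 3 works at 1/39 per minute, so finishing takes 3/4 ÷ 1/39 = 117/4 minutes.
Total time = 1 + 117/4 = 121/4 minutes.

121/4 minutes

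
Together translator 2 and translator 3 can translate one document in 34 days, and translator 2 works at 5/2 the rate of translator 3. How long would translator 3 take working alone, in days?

119 days

Let translator 3's rate be r; then translator 2's rate is (5/2)r, so together (5/2 + 1)r = (7/2)r = 1/34.
Thus r = 1/119 per day.
Translator 3 alone: 119 days; translator 2 alone: 238/5 days.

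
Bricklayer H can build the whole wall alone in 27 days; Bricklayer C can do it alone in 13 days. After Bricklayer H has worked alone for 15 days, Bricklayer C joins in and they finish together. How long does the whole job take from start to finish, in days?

189/10 days

In 15 days Bricklayer H does 15/27 = 5/9 of the job, leaving 4/9.
Bricklayer H and Bricklayer C together work at 40/351 per day, so finishing takes 4/9 ÷ 40/351 = 39/10 days.
Total time = 15 + 39/10 = 189/10 days.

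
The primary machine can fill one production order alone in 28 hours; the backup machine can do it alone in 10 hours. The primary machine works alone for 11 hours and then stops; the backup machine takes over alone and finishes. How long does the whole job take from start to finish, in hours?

In 11 hours the primary machine does 11/28 of the job, leaving 17/28.
The backup machine works at 1/10 per hour, so finishing takes 17/28 ÷ 1/10 = 85/14 hours.
Total time = 11 + 85/14 = 239/14 hours.

239/14 hours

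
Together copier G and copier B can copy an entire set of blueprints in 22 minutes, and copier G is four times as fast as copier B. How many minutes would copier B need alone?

Let copier B's rate be r; then copier G's rate is 4r, so together (4 + 1)r = 5r = 1/22.
Thus r = 1/110 per minute.
Copier B alone: 110 minutes; copier G alone: 55/2 minutes.

110 minutes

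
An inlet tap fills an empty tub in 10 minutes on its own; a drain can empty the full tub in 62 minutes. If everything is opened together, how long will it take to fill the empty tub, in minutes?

Net rate = 1/10 − 1/62 = (31 − 5)/310 = 26/310 = 13/155 per minute.
Filling time = 1 ÷ (13/155) = 155/13 minutes.

155/13 minutes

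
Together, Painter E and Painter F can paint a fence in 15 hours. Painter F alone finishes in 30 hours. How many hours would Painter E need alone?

30 hours

Combined rate is 1/15 per hour.
Known contribution: 1/30 per hour.
So Painter E's rate is 1/15 − 1/30 = 1/30, meaning 30 hours alone.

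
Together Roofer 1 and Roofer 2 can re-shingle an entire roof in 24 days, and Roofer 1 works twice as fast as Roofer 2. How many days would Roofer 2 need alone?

Let Roofer 2's rate be r; then Roofer 1's rate is 2r, so together (2 + 1)r = 3r = 1/24.
Thus r = 1/72 per day.
Roofer 2 alone: 72 days; Roofer 1 alone: 36 days.

72 days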